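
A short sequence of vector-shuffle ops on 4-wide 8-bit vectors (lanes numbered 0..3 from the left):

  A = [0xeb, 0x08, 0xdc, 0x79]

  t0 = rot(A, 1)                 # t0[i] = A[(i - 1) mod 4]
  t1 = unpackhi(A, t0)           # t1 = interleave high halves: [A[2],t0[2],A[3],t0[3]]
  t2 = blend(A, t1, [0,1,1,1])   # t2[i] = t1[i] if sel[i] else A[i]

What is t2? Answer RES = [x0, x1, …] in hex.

t0 = [0x79, 0xeb, 0x08, 0xdc]
t1 = [0xdc, 0x08, 0x79, 0xdc]
t2 = [0xeb, 0x08, 0x79, 0xdc]

RES = [0xeb, 0x08, 0x79, 0xdc]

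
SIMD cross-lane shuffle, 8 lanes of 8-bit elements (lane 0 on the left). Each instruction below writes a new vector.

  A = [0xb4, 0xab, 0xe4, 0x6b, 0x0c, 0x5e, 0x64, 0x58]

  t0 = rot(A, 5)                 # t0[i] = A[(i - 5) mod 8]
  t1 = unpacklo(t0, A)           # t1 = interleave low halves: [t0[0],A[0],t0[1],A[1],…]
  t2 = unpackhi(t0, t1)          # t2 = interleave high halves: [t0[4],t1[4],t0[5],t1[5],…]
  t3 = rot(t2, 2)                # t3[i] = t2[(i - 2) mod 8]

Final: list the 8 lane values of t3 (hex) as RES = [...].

RES = [0xe4, 0x6b, 0x58, 0x5e, 0xb4, 0xe4, 0xab, 0x64]

→ t0 |6b|0c|5e|64|58|b4|ab|e4|
→ t1 |6b|b4|0c|ab|5e|e4|64|6b|
→ t2 |58|5e|b4|e4|ab|64|e4|6b|
→ t3 |e4|6b|58|5e|b4|e4|ab|64|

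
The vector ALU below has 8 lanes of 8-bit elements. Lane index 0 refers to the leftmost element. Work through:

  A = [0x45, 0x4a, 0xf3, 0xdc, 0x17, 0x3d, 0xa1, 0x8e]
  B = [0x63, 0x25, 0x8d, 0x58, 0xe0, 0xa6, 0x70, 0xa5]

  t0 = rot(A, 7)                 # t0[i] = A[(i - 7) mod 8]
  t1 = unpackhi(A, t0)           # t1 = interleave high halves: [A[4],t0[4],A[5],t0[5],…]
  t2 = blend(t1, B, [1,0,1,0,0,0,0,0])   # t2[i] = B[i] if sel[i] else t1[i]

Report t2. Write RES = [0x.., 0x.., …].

→ t0 |4a|f3|dc|17|3d|a1|8e|45|
→ t1 |17|3d|3d|a1|a1|8e|8e|45|
→ t2 |63|3d|8d|a1|a1|8e|8e|45|

RES = [ 0x63  0x3d  0x8d  0xa1  0xa1  0x8e  0x8e  0x45 ]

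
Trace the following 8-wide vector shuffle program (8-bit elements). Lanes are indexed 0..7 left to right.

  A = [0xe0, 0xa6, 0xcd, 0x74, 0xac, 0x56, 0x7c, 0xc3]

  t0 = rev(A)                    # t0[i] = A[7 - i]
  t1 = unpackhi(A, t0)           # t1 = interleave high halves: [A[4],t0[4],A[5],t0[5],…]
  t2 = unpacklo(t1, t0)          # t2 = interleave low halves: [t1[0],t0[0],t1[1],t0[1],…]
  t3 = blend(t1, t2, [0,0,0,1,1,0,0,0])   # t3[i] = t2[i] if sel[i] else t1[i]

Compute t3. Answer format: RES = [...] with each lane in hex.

RES = [0xac, 0x74, 0x56, 0x7c, 0x56, 0xa6, 0xc3, 0xe0]

t0 = [0xc3, 0x7c, 0x56, 0xac, 0x74, 0xcd, 0xa6, 0xe0]
t1 = [0xac, 0x74, 0x56, 0xcd, 0x7c, 0xa6, 0xc3, 0xe0]
t2 = [0xac, 0xc3, 0x74, 0x7c, 0x56, 0x56, 0xcd, 0xac]
t3 = [0xac, 0x74, 0x56, 0x7c, 0x56, 0xa6, 0xc3, 0xe0]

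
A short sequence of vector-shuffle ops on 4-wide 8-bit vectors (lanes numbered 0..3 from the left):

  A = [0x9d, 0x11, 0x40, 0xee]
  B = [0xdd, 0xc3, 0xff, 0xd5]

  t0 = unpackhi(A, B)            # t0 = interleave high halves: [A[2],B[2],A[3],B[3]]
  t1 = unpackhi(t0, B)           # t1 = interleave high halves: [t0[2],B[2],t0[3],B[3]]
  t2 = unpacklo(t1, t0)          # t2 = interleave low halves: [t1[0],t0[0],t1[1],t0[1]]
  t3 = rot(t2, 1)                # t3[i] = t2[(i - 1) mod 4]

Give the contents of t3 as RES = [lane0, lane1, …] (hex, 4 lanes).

RES = [0xff, 0xee, 0x40, 0xff]

t0 = [0x40, 0xff, 0xee, 0xd5]
t1 = [0xee, 0xff, 0xd5, 0xd5]
t2 = [0xee, 0x40, 0xff, 0xff]
t3 = [0xff, 0xee, 0x40, 0xff]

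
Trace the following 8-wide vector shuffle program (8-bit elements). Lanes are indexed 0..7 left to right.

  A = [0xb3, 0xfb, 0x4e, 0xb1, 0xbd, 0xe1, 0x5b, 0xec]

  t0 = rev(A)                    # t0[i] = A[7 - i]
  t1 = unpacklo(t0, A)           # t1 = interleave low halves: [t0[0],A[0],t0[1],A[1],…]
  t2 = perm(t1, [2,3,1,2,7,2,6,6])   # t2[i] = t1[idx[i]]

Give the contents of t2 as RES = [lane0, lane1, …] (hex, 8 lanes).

RES = [ 0x5b  0xfb  0xb3  0x5b  0xb1  0x5b  0xbd  0xbd ]

t0 = [0xec, 0x5b, 0xe1, 0xbd, 0xb1, 0x4e, 0xfb, 0xb3]
t1 = [0xec, 0xb3, 0x5b, 0xfb, 0xe1, 0x4e, 0xbd, 0xb1]
t2 = [0x5b, 0xfb, 0xb3, 0x5b, 0xb1, 0x5b, 0xbd, 0xbd]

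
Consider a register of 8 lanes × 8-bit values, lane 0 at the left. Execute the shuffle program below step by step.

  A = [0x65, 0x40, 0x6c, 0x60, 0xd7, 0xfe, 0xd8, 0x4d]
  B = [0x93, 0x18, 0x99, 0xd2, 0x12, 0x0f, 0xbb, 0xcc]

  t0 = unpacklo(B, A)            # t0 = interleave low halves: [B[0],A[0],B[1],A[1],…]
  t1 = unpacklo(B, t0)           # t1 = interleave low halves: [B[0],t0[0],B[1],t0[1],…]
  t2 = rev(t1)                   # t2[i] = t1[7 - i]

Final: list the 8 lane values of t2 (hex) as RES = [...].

→ t0 |93|65|18|40|99|6c|d2|60|
→ t1 |93|93|18|65|99|18|d2|40|
→ t2 |40|d2|18|99|65|18|93|93|

RES = [0x40, 0xd2, 0x18, 0x99, 0x65, 0x18, 0x93, 0x93]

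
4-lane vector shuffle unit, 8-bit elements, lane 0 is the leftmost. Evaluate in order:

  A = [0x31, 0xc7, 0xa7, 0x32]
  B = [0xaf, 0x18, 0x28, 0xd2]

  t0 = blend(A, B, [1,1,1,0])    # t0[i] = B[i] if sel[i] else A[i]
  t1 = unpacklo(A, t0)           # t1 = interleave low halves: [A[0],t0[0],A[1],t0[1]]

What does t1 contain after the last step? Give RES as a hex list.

t0 = [0xaf, 0x18, 0x28, 0x32]
t1 = [0x31, 0xaf, 0xc7, 0x18]

RES = [ 0x31  0xaf  0xc7  0x18 ]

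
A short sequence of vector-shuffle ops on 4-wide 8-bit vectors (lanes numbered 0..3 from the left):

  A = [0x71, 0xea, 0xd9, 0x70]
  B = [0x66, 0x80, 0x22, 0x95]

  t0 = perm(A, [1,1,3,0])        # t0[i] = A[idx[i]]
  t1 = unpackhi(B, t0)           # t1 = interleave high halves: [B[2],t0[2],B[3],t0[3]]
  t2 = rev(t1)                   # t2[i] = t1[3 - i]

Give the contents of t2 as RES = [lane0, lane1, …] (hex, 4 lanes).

→ t0 |ea|ea|70|71|
→ t1 |22|70|95|71|
→ t2 |71|95|70|22|

RES = [0x71, 0x95, 0x70, 0x22]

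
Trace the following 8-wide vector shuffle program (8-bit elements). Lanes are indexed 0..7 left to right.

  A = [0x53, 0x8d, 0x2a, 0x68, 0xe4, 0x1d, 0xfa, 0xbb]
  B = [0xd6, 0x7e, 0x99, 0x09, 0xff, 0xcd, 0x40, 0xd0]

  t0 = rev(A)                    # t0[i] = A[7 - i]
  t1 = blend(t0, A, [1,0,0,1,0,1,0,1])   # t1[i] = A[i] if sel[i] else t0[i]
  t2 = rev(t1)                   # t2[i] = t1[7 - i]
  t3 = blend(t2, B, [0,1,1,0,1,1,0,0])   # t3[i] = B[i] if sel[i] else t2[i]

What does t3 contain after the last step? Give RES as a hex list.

RES = [ 0xbb  0x7e  0x99  0x68  0xff  0xcd  0xfa  0x53 ]

→ t0 |bb|fa|1d|e4|68|2a|8d|53|
→ t1 |53|fa|1d|68|68|1d|8d|bb|
→ t2 |bb|8d|1d|68|68|1d|fa|53|
→ t3 |bb|7e|99|68|ff|cd|fa|53|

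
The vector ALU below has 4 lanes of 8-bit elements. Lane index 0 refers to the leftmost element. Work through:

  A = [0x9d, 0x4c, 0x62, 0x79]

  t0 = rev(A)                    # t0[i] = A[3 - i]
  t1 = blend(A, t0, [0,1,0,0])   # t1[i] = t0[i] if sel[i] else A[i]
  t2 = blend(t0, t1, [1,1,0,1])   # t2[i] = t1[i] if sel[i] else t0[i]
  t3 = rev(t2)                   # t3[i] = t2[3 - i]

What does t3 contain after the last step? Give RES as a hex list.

  t0: 79 62 4c 9d
  t1: 9d 62 62 79
  t2: 9d 62 4c 79
  t3: 79 4c 62 9d

RES = [0x79, 0x4c, 0x62, 0x9d]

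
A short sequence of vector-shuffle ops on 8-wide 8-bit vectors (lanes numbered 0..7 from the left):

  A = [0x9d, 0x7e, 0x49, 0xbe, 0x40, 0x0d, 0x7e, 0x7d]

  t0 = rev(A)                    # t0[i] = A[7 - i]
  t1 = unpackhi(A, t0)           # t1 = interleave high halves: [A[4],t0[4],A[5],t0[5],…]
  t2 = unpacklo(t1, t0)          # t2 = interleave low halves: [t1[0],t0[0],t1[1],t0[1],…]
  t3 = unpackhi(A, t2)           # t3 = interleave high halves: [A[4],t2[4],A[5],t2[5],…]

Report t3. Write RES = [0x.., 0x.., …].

→ t0 |7d|7e|0d|40|be|49|7e|9d|
→ t1 |40|be|0d|49|7e|7e|7d|9d|
→ t2 |40|7d|be|7e|0d|0d|49|40|
→ t3 |40|0d|0d|0d|7e|49|7d|40|

RES = [ 0x40  0x0d  0x0d  0x0d  0x7e  0x49  0x7d  0x40 ]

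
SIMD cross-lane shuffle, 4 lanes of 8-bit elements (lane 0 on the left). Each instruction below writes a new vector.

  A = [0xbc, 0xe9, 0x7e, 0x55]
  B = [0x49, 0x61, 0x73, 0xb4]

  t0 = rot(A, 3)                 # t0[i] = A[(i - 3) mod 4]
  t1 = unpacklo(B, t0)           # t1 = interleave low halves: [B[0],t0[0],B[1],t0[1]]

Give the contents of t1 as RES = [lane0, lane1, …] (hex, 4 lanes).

RES = [ 0x49  0xe9  0x61  0x7e ]

t0 = [0xe9, 0x7e, 0x55, 0xbc]
t1 = [0x49, 0xe9, 0x61, 0x7e]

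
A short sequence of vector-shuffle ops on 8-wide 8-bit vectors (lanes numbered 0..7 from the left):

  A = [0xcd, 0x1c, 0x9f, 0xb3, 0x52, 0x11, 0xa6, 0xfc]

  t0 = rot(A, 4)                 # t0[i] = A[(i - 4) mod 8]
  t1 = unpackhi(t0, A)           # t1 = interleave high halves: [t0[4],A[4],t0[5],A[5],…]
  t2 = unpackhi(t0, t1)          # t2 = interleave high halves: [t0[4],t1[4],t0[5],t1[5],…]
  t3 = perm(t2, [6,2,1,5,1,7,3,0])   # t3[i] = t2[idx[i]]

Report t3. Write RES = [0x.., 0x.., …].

RES = [0xb3, 0x1c, 0x9f, 0xb3, 0x9f, 0xfc, 0xa6, 0xcd]

t0 = [0x52, 0x11, 0xa6, 0xfc, 0xcd, 0x1c, 0x9f, 0xb3]
t1 = [0xcd, 0x52, 0x1c, 0x11, 0x9f, 0xa6, 0xb3, 0xfc]
t2 = [0xcd, 0x9f, 0x1c, 0xa6, 0x9f, 0xb3, 0xb3, 0xfc]
t3 = [0xb3, 0x1c, 0x9f, 0xb3, 0x9f, 0xfc, 0xa6, 0xcd]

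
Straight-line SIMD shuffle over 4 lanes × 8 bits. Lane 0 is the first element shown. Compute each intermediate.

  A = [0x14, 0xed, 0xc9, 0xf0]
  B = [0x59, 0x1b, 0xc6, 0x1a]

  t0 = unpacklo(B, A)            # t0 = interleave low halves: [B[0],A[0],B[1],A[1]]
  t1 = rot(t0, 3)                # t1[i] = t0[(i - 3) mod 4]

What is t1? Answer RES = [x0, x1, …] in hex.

  t0: 59 14 1b ed
  t1: 14 1b ed 59

RES = [0x14, 0x1b, 0xed, 0x59]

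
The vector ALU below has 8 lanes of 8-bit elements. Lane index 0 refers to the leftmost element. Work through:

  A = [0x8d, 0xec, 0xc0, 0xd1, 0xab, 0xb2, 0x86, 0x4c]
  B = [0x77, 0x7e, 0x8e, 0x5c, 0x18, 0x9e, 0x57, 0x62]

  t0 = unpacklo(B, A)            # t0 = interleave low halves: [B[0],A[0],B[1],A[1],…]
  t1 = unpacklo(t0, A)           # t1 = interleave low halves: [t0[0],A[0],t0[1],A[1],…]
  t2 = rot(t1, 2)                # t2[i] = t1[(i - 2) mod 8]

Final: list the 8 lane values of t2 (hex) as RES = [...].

  t0: 77 8d 7e ec 8e c0 5c d1
  t1: 77 8d 8d ec 7e c0 ec d1
  t2: ec d1 77 8d 8d ec 7e c0

RES = [ 0xec  0xd1  0x77  0x8d  0x8d  0xec  0x7e  0xc0 ]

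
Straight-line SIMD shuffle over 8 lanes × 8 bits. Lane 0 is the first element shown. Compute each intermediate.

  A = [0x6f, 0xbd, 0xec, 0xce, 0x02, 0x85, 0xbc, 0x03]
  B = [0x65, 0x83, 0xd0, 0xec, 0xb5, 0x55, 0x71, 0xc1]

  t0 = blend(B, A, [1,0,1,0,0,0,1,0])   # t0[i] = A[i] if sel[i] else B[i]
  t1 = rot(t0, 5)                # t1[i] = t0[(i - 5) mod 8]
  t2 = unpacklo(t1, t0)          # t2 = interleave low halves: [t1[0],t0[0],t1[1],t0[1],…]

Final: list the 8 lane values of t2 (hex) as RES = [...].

RES = [ 0xec  0x6f  0xb5  0x83  0x55  0xec  0xbc  0xec ]

  t0: 6f 83 ec ec b5 55 bc c1
  t1: ec b5 55 bc c1 6f 83 ec
  t2: ec 6f b5 83 55 ec bc ec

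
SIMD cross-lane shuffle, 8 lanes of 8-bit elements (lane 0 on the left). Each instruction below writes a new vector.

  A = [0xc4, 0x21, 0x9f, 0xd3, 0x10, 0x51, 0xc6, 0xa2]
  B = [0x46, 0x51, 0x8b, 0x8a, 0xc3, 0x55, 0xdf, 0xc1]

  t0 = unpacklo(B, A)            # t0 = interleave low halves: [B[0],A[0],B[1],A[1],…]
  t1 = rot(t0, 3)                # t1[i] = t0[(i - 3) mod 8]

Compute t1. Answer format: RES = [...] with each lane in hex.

  t0: 46 c4 51 21 8b 9f 8a d3
  t1: 9f 8a d3 46 c4 51 21 8b

RES = [ 0x9f  0x8a  0xd3  0x46  0xc4  0x51  0x21  0x8b ]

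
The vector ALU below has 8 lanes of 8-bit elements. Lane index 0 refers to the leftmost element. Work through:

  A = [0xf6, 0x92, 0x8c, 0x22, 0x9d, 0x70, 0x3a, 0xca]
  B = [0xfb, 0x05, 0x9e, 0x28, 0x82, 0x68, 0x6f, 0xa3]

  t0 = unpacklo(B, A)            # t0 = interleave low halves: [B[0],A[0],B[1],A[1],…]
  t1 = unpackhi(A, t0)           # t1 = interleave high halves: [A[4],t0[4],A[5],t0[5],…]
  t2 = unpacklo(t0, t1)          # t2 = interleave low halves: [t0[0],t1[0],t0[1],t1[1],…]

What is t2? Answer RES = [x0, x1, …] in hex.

RES = [ 0xfb  0x9d  0xf6  0x9e  0x05  0x70  0x92  0x8c ]

  t0: fb f6 05 92 9e 8c 28 22
  t1: 9d 9e 70 8c 3a 28 ca 22
  t2: fb 9d f6 9e 05 70 92 8c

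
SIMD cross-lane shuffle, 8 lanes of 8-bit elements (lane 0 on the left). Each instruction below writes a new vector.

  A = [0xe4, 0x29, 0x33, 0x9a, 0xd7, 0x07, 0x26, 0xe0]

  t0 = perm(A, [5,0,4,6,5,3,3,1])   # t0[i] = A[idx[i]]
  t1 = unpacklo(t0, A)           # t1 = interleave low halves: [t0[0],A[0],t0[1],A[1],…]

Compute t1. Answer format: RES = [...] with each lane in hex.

RES = [ 0x07  0xe4  0xe4  0x29  0xd7  0x33  0x26  0x9a ]

  t0: 07 e4 d7 26 07 9a 9a 29
  t1: 07 e4 e4 29 d7 33 26 9a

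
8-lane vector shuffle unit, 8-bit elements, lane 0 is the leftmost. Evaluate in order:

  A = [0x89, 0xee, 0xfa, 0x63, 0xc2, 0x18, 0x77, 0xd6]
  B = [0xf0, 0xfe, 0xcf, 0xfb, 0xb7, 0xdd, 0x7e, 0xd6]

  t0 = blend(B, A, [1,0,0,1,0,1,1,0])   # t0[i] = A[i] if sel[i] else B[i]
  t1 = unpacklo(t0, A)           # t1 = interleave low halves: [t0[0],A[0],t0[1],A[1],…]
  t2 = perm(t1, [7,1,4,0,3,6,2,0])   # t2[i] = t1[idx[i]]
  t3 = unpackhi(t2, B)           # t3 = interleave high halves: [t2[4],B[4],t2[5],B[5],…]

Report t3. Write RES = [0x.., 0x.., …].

RES = [0xee, 0xb7, 0x63, 0xdd, 0xfe, 0x7e, 0x89, 0xd6]

t0 = [0x89, 0xfe, 0xcf, 0x63, 0xb7, 0x18, 0x77, 0xd6]
t1 = [0x89, 0x89, 0xfe, 0xee, 0xcf, 0xfa, 0x63, 0x63]
t2 = [0x63, 0x89, 0xcf, 0x89, 0xee, 0x63, 0xfe, 0x89]
t3 = [0xee, 0xb7, 0x63, 0xdd, 0xfe, 0x7e, 0x89, 0xd6]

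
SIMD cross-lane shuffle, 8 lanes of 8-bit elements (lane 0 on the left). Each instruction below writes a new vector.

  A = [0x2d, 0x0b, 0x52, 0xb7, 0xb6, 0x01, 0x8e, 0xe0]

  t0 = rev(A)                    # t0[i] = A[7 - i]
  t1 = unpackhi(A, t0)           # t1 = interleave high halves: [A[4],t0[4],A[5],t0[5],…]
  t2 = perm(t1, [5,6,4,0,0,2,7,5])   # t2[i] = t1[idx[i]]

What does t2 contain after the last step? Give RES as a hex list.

RES = [ 0x0b  0xe0  0x8e  0xb6  0xb6  0x01  0x2d  0x0b ]

t0 = [0xe0, 0x8e, 0x01, 0xb6, 0xb7, 0x52, 0x0b, 0x2d]
t1 = [0xb6, 0xb7, 0x01, 0x52, 0x8e, 0x0b, 0xe0, 0x2d]
t2 = [0x0b, 0xe0, 0x8e, 0xb6, 0xb6, 0x01, 0x2d, 0x0b]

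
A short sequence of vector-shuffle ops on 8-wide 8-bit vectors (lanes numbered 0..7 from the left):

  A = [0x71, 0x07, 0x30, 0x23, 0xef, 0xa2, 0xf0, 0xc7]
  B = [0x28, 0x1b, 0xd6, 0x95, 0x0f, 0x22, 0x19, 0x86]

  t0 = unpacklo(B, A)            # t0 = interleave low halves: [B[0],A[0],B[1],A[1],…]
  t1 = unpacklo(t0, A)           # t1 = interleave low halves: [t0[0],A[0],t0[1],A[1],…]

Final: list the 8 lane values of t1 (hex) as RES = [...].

→ t0 |28|71|1b|07|d6|30|95|23|
→ t1 |28|71|71|07|1b|30|07|23|

RES = [0x28, 0x71, 0x71, 0x07, 0x1b, 0x30, 0x07, 0x23]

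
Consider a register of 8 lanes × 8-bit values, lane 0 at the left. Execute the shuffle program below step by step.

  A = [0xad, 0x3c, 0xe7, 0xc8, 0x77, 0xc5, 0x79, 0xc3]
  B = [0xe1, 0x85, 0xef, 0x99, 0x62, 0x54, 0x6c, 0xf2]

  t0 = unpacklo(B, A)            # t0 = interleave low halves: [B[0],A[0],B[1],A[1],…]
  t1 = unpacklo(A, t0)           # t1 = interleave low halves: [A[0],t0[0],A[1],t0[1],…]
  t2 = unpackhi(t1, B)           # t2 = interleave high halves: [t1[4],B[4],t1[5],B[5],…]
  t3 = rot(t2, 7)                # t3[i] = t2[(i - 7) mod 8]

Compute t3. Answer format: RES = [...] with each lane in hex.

RES = [0x62, 0x85, 0x54, 0xc8, 0x6c, 0x3c, 0xf2, 0xe7]

  t0: e1 ad 85 3c ef e7 99 c8
  t1: ad e1 3c ad e7 85 c8 3c
  t2: e7 62 85 54 c8 6c 3c f2
  t3: 62 85 54 c8 6c 3c f2 e7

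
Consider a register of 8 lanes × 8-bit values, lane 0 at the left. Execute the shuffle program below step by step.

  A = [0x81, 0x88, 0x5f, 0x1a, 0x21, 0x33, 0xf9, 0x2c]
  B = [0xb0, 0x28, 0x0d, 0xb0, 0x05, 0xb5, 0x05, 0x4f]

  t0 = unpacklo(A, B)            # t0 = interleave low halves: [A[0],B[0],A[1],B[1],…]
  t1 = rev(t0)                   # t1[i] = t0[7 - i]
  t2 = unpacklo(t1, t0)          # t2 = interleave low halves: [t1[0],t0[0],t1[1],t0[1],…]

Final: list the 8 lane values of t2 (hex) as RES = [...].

RES = [0xb0, 0x81, 0x1a, 0xb0, 0x0d, 0x88, 0x5f, 0x28]

  t0: 81 b0 88 28 5f 0d 1a b0
  t1: b0 1a 0d 5f 28 88 b0 81
  t2: b0 81 1a b0 0d 88 5f 28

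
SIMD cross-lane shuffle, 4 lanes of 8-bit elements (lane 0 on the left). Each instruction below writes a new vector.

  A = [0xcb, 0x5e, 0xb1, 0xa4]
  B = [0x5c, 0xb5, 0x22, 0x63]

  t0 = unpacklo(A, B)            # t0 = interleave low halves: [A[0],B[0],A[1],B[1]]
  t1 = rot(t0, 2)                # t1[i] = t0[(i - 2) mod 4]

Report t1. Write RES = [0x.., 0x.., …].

→ t0 |cb|5c|5e|b5|
→ t1 |5e|b5|cb|5c|

RES = [ 0x5e  0xb5  0xcb  0x5c ]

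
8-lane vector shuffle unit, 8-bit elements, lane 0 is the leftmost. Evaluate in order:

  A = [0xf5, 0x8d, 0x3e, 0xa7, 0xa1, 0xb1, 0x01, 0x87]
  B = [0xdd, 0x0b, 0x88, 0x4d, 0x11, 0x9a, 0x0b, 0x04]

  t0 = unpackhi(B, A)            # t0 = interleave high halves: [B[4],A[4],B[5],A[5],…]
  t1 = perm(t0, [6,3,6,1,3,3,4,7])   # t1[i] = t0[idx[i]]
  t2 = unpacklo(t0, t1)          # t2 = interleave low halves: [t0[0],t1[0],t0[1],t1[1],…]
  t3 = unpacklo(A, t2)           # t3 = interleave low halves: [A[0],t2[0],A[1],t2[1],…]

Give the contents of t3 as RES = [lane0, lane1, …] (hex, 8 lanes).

RES = [0xf5, 0x11, 0x8d, 0x04, 0x3e, 0xa1, 0xa7, 0xb1]

→ t0 |11|a1|9a|b1|0b|01|04|87|
→ t1 |04|b1|04|a1|b1|b1|0b|87|
→ t2 |11|04|a1|b1|9a|04|b1|a1|
→ t3 |f5|11|8d|04|3e|a1|a7|b1|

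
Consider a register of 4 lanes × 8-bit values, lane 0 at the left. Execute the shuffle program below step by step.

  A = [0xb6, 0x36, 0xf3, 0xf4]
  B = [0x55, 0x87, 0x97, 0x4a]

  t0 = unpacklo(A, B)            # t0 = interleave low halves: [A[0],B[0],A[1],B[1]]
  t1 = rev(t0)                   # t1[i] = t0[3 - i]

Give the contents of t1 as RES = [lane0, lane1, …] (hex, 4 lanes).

RES = [0x87, 0x36, 0x55, 0xb6]

→ t0 |b6|55|36|87|
→ t1 |87|36|55|b6|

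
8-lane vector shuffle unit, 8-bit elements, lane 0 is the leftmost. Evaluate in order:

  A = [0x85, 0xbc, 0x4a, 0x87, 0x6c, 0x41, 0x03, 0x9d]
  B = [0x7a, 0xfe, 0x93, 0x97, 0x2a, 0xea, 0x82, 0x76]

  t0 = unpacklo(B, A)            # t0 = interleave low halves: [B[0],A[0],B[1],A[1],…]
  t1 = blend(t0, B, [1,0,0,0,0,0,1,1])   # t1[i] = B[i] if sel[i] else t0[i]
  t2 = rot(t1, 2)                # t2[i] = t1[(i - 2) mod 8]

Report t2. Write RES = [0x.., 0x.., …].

RES = [ 0x82  0x76  0x7a  0x85  0xfe  0xbc  0x93  0x4a ]

t0 = [0x7a, 0x85, 0xfe, 0xbc, 0x93, 0x4a, 0x97, 0x87]
t1 = [0x7a, 0x85, 0xfe, 0xbc, 0x93, 0x4a, 0x82, 0x76]
t2 = [0x82, 0x76, 0x7a, 0x85, 0xfe, 0xbc, 0x93, 0x4a]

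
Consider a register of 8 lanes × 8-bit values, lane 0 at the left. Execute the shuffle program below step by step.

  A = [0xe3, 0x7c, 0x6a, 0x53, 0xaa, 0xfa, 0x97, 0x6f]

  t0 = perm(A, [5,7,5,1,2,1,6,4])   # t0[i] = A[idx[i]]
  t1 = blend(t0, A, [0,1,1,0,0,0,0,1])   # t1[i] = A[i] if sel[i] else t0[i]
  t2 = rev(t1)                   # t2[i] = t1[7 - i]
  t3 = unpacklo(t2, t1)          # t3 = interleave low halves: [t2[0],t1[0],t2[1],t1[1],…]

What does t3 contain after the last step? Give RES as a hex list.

RES = [ 0x6f  0xfa  0x97  0x7c  0x7c  0x6a  0x6a  0x7c ]

t0 = [0xfa, 0x6f, 0xfa, 0x7c, 0x6a, 0x7c, 0x97, 0xaa]
t1 = [0xfa, 0x7c, 0x6a, 0x7c, 0x6a, 0x7c, 0x97, 0x6f]
t2 = [0x6f, 0x97, 0x7c, 0x6a, 0x7c, 0x6a, 0x7c, 0xfa]
t3 = [0x6f, 0xfa, 0x97, 0x7c, 0x7c, 0x6a, 0x6a, 0x7c]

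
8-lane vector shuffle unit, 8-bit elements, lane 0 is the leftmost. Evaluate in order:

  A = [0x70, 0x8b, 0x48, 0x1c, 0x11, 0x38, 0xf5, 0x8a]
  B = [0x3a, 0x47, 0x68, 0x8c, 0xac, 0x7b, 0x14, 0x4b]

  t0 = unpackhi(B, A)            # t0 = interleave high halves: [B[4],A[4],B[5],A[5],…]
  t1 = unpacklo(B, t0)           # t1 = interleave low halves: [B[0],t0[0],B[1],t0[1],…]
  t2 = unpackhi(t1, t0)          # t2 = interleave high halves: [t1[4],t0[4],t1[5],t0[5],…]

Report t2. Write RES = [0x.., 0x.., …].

→ t0 |ac|11|7b|38|14|f5|4b|8a|
→ t1 |3a|ac|47|11|68|7b|8c|38|
→ t2 |68|14|7b|f5|8c|4b|38|8a|

RES = [0x68, 0x14, 0x7b, 0xf5, 0x8c, 0x4b, 0x38, 0x8a]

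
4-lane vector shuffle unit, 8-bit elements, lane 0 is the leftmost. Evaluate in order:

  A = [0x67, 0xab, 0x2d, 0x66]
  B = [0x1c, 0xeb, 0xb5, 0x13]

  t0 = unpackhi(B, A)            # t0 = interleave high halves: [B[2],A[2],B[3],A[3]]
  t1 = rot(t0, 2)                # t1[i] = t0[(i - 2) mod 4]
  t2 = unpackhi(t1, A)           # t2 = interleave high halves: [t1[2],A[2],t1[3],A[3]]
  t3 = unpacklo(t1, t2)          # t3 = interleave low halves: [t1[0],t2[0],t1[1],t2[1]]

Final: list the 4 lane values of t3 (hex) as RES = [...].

  t0: b5 2d 13 66
  t1: 13 66 b5 2d
  t2: b5 2d 2d 66
  t3: 13 b5 66 2d

RES = [0x13, 0xb5, 0x66, 0x2d]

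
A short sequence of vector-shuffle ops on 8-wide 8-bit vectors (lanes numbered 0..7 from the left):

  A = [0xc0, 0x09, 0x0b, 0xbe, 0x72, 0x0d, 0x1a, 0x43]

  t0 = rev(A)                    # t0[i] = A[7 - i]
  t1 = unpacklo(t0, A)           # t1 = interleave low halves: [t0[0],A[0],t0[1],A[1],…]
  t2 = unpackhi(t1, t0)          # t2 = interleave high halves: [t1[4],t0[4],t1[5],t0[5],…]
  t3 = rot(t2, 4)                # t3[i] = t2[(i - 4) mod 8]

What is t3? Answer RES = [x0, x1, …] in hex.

→ t0 |43|1a|0d|72|be|0b|09|c0|
→ t1 |43|c0|1a|09|0d|0b|72|be|
→ t2 |0d|be|0b|0b|72|09|be|c0|
→ t3 |72|09|be|c0|0d|be|0b|0b|

RES = [0x72, 0x09, 0xbe, 0xc0, 0x0d, 0xbe, 0x0b, 0x0b]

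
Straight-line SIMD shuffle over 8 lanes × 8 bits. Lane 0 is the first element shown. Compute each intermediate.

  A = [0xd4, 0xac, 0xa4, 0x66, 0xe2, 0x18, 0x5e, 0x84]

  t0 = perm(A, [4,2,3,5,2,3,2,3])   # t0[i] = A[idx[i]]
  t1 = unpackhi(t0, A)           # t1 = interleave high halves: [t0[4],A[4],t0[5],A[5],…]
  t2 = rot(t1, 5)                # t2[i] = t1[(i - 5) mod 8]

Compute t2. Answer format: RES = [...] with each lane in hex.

RES = [0x18, 0xa4, 0x5e, 0x66, 0x84, 0xa4, 0xe2, 0x66]

t0 = [0xe2, 0xa4, 0x66, 0x18, 0xa4, 0x66, 0xa4, 0x66]
t1 = [0xa4, 0xe2, 0x66, 0x18, 0xa4, 0x5e, 0x66, 0x84]
t2 = [0x18, 0xa4, 0x5e, 0x66, 0x84, 0xa4, 0xe2, 0x66]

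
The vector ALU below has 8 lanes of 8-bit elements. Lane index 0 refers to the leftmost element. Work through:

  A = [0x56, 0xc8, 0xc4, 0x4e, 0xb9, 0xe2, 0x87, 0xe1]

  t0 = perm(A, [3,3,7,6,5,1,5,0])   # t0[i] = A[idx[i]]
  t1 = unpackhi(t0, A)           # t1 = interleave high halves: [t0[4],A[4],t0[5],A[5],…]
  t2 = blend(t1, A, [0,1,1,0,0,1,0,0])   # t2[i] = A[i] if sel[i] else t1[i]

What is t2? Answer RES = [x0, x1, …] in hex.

→ t0 |4e|4e|e1|87|e2|c8|e2|56|
→ t1 |e2|b9|c8|e2|e2|87|56|e1|
→ t2 |e2|c8|c4|e2|e2|e2|56|e1|

RES = [ 0xe2  0xc8  0xc4  0xe2  0xe2  0xe2  0x56  0xe1 ]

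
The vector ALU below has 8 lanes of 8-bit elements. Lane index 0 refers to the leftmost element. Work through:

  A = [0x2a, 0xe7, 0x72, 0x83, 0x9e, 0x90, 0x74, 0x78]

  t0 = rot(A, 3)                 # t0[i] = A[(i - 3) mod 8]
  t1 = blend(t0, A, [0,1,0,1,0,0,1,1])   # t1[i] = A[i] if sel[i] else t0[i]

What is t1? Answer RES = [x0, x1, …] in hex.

RES = [0x90, 0xe7, 0x78, 0x83, 0xe7, 0x72, 0x74, 0x78]

  t0: 90 74 78 2a e7 72 83 9e
  t1: 90 e7 78 83 e7 72 74 78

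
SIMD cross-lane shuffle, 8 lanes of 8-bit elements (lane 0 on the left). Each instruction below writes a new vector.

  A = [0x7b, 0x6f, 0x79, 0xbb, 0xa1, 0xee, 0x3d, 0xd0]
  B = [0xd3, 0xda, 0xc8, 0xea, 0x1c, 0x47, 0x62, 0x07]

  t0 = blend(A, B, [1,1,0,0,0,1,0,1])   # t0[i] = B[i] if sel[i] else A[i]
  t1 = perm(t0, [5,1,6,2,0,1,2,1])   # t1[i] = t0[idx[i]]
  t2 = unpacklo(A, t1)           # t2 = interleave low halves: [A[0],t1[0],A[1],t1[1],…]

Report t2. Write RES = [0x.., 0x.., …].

RES = [0x7b, 0x47, 0x6f, 0xda, 0x79, 0x3d, 0xbb, 0x79]

t0 = [0xd3, 0xda, 0x79, 0xbb, 0xa1, 0x47, 0x3d, 0x07]
t1 = [0x47, 0xda, 0x3d, 0x79, 0xd3, 0xda, 0x79, 0xda]
t2 = [0x7b, 0x47, 0x6f, 0xda, 0x79, 0x3d, 0xbb, 0x79]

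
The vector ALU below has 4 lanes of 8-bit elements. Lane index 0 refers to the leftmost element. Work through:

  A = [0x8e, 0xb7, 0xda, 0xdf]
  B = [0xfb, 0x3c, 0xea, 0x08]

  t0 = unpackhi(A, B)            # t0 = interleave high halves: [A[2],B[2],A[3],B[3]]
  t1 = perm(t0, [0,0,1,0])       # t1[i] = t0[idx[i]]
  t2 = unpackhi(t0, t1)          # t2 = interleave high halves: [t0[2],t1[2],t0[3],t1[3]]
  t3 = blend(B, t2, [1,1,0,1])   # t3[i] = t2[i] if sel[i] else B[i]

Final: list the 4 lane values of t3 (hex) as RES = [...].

t0 = [0xda, 0xea, 0xdf, 0x08]
t1 = [0xda, 0xda, 0xea, 0xda]
t2 = [0xdf, 0xea, 0x08, 0xda]
t3 = [0xdf, 0xea, 0xea, 0xda]

RES = [0xdf, 0xea, 0xea, 0xda]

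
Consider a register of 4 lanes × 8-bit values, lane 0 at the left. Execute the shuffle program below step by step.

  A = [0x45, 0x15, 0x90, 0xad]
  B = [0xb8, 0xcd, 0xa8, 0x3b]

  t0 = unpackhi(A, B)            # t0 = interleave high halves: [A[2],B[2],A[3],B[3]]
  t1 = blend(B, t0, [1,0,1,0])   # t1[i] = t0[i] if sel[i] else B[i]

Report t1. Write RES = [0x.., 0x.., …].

→ t0 |90|a8|ad|3b|
→ t1 |90|cd|ad|3b|

RES = [ 0x90  0xcd  0xad  0x3b ]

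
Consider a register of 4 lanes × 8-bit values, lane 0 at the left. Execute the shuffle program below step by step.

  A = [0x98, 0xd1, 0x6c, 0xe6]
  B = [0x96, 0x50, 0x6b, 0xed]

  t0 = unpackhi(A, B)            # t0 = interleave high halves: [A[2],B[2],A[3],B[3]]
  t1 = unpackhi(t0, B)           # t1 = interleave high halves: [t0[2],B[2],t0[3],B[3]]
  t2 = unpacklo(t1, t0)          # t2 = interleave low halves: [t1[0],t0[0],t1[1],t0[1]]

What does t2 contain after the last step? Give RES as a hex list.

RES = [ 0xe6  0x6c  0x6b  0x6b ]

→ t0 |6c|6b|e6|ed|
→ t1 |e6|6b|ed|ed|
→ t2 |e6|6c|6b|6b|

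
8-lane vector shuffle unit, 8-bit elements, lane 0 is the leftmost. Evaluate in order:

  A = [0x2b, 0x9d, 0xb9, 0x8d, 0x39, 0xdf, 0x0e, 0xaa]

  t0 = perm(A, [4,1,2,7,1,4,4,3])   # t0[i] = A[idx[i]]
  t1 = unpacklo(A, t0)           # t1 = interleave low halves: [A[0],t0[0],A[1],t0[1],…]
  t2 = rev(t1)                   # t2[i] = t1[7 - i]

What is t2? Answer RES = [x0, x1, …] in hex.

RES = [ 0xaa  0x8d  0xb9  0xb9  0x9d  0x9d  0x39  0x2b ]

t0 = [0x39, 0x9d, 0xb9, 0xaa, 0x9d, 0x39, 0x39, 0x8d]
t1 = [0x2b, 0x39, 0x9d, 0x9d, 0xb9, 0xb9, 0x8d, 0xaa]
t2 = [0xaa, 0x8d, 0xb9, 0xb9, 0x9d, 0x9d, 0x39, 0x2b]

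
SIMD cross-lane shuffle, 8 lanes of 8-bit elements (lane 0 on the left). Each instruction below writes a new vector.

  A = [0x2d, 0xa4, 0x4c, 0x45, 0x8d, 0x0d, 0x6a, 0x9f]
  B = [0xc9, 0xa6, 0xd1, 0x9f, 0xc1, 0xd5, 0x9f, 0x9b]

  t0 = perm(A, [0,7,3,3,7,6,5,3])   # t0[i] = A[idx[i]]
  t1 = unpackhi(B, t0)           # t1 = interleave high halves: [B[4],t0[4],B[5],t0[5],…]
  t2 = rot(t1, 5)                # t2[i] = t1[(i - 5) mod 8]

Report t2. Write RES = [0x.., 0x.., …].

→ t0 |2d|9f|45|45|9f|6a|0d|45|
→ t1 |c1|9f|d5|6a|9f|0d|9b|45|
→ t2 |6a|9f|0d|9b|45|c1|9f|d5|

RES = [0x6a, 0x9f, 0x0d, 0x9b, 0x45, 0xc1, 0x9f, 0xd5]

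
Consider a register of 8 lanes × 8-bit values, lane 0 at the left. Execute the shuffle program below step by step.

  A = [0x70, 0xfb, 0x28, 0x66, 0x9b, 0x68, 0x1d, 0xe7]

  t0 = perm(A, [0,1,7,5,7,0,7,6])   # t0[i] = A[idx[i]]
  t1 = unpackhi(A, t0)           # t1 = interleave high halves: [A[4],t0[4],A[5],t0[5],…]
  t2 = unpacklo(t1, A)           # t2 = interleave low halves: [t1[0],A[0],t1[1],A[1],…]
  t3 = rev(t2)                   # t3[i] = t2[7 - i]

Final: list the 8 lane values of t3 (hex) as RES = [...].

→ t0 |70|fb|e7|68|e7|70|e7|1d|
→ t1 |9b|e7|68|70|1d|e7|e7|1d|
→ t2 |9b|70|e7|fb|68|28|70|66|
→ t3 |66|70|28|68|fb|e7|70|9b|

RES = [0x66, 0x70, 0x28, 0x68, 0xfb, 0xe7, 0x70, 0x9b]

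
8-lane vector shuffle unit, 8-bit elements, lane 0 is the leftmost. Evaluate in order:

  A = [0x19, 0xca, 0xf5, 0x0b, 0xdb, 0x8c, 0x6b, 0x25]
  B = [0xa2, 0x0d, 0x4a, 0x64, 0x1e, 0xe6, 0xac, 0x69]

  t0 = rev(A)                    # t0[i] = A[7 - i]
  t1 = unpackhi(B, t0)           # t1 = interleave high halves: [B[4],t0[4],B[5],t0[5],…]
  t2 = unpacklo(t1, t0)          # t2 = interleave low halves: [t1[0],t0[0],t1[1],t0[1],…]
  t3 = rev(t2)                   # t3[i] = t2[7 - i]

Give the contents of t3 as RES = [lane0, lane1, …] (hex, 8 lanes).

t0 = [0x25, 0x6b, 0x8c, 0xdb, 0x0b, 0xf5, 0xca, 0x19]
t1 = [0x1e, 0x0b, 0xe6, 0xf5, 0xac, 0xca, 0x69, 0x19]
t2 = [0x1e, 0x25, 0x0b, 0x6b, 0xe6, 0x8c, 0xf5, 0xdb]
t3 = [0xdb, 0xf5, 0x8c, 0xe6, 0x6b, 0x0b, 0x25, 0x1e]

RES = [0xdb, 0xf5, 0x8c, 0xe6, 0x6b, 0x0b, 0x25, 0x1e]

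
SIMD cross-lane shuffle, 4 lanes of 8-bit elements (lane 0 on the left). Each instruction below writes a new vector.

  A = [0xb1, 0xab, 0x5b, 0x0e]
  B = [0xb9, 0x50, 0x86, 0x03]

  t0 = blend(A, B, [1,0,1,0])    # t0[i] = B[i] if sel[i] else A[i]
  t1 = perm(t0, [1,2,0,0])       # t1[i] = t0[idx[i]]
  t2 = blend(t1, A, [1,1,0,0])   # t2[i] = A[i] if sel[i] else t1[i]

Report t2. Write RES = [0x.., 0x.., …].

  t0: b9 ab 86 0e
  t1: ab 86 b9 b9
  t2: b1 ab b9 b9

RES = [0xb1, 0xab, 0xb9, 0xb9]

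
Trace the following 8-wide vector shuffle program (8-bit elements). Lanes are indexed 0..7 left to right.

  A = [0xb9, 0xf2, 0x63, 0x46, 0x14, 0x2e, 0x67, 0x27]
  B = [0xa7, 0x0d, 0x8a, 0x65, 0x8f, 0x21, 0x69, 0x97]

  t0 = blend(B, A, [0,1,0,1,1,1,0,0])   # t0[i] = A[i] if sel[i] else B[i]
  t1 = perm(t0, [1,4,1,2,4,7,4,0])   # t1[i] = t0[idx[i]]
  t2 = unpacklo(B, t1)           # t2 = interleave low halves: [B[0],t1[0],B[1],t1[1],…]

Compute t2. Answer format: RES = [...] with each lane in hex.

RES = [ 0xa7  0xf2  0x0d  0x14  0x8a  0xf2  0x65  0x8a ]

  t0: a7 f2 8a 46 14 2e 69 97
  t1: f2 14 f2 8a 14 97 14 a7
  t2: a7 f2 0d 14 8a f2 65 8a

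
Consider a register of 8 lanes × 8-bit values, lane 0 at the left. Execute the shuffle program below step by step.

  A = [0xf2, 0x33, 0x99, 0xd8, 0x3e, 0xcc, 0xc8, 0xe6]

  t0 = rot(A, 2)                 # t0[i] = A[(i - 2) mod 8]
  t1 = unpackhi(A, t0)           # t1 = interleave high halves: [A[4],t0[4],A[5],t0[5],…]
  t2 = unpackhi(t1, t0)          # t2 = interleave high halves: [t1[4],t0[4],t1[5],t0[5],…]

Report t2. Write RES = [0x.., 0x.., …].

RES = [ 0xc8  0x99  0x3e  0xd8  0xe6  0x3e  0xcc  0xcc ]

  t0: c8 e6 f2 33 99 d8 3e cc
  t1: 3e 99 cc d8 c8 3e e6 cc
  t2: c8 99 3e d8 e6 3e cc cc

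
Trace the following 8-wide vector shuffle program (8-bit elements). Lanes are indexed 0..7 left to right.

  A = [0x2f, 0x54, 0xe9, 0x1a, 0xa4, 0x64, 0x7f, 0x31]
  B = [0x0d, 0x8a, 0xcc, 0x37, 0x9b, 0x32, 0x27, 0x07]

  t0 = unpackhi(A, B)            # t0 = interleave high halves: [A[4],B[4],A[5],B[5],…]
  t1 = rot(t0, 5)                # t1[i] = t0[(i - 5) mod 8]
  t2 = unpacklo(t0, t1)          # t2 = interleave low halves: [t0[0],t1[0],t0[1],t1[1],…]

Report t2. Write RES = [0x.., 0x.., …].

RES = [ 0xa4  0x32  0x9b  0x7f  0x64  0x27  0x32  0x31 ]

t0 = [0xa4, 0x9b, 0x64, 0x32, 0x7f, 0x27, 0x31, 0x07]
t1 = [0x32, 0x7f, 0x27, 0x31, 0x07, 0xa4, 0x9b, 0x64]
t2 = [0xa4, 0x32, 0x9b, 0x7f, 0x64, 0x27, 0x32, 0x31]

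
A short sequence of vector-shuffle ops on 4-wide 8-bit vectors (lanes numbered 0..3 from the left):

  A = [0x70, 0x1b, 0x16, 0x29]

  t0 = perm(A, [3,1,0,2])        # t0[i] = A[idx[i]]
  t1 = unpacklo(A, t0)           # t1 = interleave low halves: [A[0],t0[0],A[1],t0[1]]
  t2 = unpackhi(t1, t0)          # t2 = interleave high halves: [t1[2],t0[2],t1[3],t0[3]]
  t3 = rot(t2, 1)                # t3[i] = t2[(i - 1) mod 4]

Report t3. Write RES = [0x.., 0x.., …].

→ t0 |29|1b|70|16|
→ t1 |70|29|1b|1b|
→ t2 |1b|70|1b|16|
→ t3 |16|1b|70|1b|

RES = [ 0x16  0x1b  0x70  0x1b ]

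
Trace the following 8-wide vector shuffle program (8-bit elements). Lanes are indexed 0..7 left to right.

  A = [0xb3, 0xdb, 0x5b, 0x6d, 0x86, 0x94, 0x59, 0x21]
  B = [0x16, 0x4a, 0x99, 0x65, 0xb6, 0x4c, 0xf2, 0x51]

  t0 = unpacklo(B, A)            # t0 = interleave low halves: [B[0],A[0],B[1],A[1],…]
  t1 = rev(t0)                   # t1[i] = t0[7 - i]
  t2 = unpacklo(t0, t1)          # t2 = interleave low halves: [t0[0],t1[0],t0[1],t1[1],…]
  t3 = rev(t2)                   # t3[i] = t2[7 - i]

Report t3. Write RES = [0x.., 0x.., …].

RES = [ 0x99  0xdb  0x5b  0x4a  0x65  0xb3  0x6d  0x16 ]

→ t0 |16|b3|4a|db|99|5b|65|6d|
→ t1 |6d|65|5b|99|db|4a|b3|16|
→ t2 |16|6d|b3|65|4a|5b|db|99|
→ t3 |99|db|5b|4a|65|b3|6d|16|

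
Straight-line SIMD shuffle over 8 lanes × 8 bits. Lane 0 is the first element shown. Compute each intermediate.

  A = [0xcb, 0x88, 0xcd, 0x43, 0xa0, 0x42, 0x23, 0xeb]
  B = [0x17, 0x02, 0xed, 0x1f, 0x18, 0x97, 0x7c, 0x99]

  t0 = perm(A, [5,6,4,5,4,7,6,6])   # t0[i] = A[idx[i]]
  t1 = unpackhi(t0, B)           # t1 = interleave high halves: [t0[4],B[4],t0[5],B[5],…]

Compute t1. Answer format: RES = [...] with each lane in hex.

t0 = [0x42, 0x23, 0xa0, 0x42, 0xa0, 0xeb, 0x23, 0x23]
t1 = [0xa0, 0x18, 0xeb, 0x97, 0x23, 0x7c, 0x23, 0x99]

RES = [ 0xa0  0x18  0xeb  0x97  0x23  0x7c  0x23  0x99 ]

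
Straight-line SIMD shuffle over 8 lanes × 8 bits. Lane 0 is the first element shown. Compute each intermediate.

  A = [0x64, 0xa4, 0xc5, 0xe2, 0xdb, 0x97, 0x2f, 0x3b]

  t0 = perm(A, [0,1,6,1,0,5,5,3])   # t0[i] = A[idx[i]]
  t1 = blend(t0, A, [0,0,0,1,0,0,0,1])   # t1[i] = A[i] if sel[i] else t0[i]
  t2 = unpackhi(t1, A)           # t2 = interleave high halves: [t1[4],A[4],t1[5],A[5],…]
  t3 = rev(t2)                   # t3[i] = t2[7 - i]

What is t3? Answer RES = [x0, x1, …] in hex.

→ t0 |64|a4|2f|a4|64|97|97|e2|
→ t1 |64|a4|2f|e2|64|97|97|3b|
→ t2 |64|db|97|97|97|2f|3b|3b|
→ t3 |3b|3b|2f|97|97|97|db|64|

RES = [ 0x3b  0x3b  0x2f  0x97  0x97  0x97  0xdb  0x64 ]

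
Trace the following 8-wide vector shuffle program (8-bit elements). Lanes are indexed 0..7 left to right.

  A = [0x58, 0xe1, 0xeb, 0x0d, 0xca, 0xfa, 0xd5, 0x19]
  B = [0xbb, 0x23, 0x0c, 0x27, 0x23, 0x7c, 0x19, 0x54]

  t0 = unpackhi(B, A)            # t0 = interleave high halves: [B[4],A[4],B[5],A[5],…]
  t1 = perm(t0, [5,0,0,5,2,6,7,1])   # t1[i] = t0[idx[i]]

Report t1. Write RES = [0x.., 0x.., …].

t0 = [0x23, 0xca, 0x7c, 0xfa, 0x19, 0xd5, 0x54, 0x19]
t1 = [0xd5, 0x23, 0x23, 0xd5, 0x7c, 0x54, 0x19, 0xca]

RES = [0xd5, 0x23, 0x23, 0xd5, 0x7c, 0x54, 0x19, 0xca]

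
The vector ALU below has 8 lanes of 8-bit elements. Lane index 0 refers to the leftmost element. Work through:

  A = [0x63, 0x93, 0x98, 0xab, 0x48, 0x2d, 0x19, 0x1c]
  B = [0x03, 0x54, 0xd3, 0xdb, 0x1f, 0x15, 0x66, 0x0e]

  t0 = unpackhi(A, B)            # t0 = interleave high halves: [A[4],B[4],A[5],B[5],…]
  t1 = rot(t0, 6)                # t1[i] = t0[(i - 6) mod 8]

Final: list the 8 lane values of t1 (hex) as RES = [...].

→ t0 |48|1f|2d|15|19|66|1c|0e|
→ t1 |2d|15|19|66|1c|0e|48|1f|

RES = [0x2d, 0x15, 0x19, 0x66, 0x1c, 0x0e, 0x48, 0x1f]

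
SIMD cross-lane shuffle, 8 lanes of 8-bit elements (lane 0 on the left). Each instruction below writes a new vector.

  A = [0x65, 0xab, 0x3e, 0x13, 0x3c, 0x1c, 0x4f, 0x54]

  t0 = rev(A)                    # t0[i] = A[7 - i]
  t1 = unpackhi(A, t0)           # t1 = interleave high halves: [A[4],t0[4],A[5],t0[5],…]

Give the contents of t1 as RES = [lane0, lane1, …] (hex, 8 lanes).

t0 = [0x54, 0x4f, 0x1c, 0x3c, 0x13, 0x3e, 0xab, 0x65]
t1 = [0x3c, 0x13, 0x1c, 0x3e, 0x4f, 0xab, 0x54, 0x65]

RES = [ 0x3c  0x13  0x1c  0x3e  0x4f  0xab  0x54  0x65 ]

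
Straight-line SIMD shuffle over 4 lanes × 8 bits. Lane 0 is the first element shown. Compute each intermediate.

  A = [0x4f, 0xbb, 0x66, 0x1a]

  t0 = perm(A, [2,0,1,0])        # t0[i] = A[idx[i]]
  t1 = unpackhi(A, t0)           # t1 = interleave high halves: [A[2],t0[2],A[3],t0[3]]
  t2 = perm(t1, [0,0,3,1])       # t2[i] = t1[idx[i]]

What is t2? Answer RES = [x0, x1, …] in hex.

RES = [ 0x66  0x66  0x4f  0xbb ]

→ t0 |66|4f|bb|4f|
→ t1 |66|bb|1a|4f|
→ t2 |66|66|4f|bb|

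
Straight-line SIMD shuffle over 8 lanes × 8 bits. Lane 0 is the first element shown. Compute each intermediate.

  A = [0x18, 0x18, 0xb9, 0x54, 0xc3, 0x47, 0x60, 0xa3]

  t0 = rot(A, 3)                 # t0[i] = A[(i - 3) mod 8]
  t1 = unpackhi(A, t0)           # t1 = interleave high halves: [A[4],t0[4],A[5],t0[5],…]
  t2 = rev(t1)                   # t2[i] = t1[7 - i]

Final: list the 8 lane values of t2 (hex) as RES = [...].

RES = [0xc3, 0xa3, 0x54, 0x60, 0xb9, 0x47, 0x18, 0xc3]

  t0: 47 60 a3 18 18 b9 54 c3
  t1: c3 18 47 b9 60 54 a3 c3
  t2: c3 a3 54 60 b9 47 18 c3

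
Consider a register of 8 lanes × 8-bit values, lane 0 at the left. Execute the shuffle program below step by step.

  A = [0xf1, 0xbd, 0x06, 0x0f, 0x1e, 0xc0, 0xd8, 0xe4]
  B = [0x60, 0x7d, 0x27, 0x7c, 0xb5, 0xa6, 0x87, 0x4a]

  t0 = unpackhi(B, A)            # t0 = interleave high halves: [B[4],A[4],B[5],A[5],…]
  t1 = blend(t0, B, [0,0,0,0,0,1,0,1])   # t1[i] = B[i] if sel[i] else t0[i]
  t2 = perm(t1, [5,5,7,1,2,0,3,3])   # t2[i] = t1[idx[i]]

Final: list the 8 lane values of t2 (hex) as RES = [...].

RES = [0xa6, 0xa6, 0x4a, 0x1e, 0xa6, 0xb5, 0xc0, 0xc0]

  t0: b5 1e a6 c0 87 d8 4a e4
  t1: b5 1e a6 c0 87 a6 4a 4a
  t2: a6 a6 4a 1e a6 b5 c0 c0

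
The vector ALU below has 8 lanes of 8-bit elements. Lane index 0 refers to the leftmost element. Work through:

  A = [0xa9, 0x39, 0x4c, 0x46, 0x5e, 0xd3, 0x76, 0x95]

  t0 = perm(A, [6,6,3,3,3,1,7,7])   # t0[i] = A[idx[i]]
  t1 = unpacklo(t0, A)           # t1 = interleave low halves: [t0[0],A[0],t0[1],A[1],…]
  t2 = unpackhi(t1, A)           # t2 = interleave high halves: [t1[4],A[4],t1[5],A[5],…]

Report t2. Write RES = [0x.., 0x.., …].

→ t0 |76|76|46|46|46|39|95|95|
→ t1 |76|a9|76|39|46|4c|46|46|
→ t2 |46|5e|4c|d3|46|76|46|95|

RES = [0x46, 0x5e, 0x4c, 0xd3, 0x46, 0x76, 0x46, 0x95]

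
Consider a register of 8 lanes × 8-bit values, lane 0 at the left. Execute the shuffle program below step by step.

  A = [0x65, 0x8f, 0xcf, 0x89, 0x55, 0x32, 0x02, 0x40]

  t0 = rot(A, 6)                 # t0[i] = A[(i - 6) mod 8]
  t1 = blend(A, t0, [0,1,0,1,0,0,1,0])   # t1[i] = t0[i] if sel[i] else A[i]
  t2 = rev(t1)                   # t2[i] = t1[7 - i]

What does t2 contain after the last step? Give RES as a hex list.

RES = [0x40, 0x65, 0x32, 0x55, 0x32, 0xcf, 0x89, 0x65]

  t0: cf 89 55 32 02 40 65 8f
  t1: 65 89 cf 32 55 32 65 40
  t2: 40 65 32 55 32 cf 89 65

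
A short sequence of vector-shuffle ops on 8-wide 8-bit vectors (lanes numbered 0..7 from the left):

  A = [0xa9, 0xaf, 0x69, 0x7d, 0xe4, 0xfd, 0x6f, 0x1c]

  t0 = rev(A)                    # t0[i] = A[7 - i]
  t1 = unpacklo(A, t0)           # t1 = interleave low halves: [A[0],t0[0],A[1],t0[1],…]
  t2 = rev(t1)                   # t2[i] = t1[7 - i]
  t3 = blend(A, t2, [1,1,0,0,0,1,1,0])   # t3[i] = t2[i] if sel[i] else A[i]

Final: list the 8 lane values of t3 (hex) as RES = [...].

RES = [ 0xe4  0x7d  0x69  0x7d  0xe4  0xaf  0x1c  0x1c ]

  t0: 1c 6f fd e4 7d 69 af a9
  t1: a9 1c af 6f 69 fd 7d e4
  t2: e4 7d fd 69 6f af 1c a9
  t3: e4 7d 69 7d e4 af 1c 1c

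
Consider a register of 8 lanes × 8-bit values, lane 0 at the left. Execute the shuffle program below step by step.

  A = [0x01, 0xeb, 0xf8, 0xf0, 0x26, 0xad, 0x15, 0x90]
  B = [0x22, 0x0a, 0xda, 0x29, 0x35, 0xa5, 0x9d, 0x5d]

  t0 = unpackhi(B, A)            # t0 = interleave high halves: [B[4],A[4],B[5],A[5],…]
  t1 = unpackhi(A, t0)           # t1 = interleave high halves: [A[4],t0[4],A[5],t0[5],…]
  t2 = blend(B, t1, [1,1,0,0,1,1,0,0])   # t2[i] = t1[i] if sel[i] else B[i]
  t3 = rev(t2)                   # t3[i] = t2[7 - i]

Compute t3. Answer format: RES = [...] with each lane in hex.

RES = [ 0x5d  0x9d  0x5d  0x15  0x29  0xda  0x9d  0x26 ]

t0 = [0x35, 0x26, 0xa5, 0xad, 0x9d, 0x15, 0x5d, 0x90]
t1 = [0x26, 0x9d, 0xad, 0x15, 0x15, 0x5d, 0x90, 0x90]
t2 = [0x26, 0x9d, 0xda, 0x29, 0x15, 0x5d, 0x9d, 0x5d]
t3 = [0x5d, 0x9d, 0x5d, 0x15, 0x29, 0xda, 0x9d, 0x26]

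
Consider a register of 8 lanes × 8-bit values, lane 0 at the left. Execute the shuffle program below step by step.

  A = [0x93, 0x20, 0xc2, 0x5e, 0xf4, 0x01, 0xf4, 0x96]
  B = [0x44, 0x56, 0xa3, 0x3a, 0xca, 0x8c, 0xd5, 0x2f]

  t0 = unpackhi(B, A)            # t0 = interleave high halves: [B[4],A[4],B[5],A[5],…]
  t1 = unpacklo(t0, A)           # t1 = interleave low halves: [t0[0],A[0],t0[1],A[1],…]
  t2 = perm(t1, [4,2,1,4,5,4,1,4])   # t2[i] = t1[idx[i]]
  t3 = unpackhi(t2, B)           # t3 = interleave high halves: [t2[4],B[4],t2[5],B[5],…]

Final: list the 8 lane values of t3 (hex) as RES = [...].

RES = [0xc2, 0xca, 0x8c, 0x8c, 0x93, 0xd5, 0x8c, 0x2f]

→ t0 |ca|f4|8c|01|d5|f4|2f|96|
→ t1 |ca|93|f4|20|8c|c2|01|5e|
→ t2 |8c|f4|93|8c|c2|8c|93|8c|
→ t3 |c2|ca|8c|8c|93|d5|8c|2f|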